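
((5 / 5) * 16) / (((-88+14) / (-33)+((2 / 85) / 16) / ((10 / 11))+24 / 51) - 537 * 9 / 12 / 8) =-7180800 / 21375949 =-0.34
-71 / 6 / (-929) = 71 / 5574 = 0.01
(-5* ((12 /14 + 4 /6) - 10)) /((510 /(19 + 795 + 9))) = 73247 /1071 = 68.39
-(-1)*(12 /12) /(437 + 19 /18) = 18 /7885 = 0.00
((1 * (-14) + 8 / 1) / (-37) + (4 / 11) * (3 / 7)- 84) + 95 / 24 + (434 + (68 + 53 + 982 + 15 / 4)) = 1461.03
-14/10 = -7/5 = -1.40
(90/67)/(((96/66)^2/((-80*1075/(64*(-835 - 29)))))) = 0.99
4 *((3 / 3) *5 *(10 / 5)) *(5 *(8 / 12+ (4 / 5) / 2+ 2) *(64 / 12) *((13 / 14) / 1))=191360 / 63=3037.46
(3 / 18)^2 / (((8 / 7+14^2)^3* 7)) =49 / 94610592000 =0.00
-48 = -48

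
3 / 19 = 0.16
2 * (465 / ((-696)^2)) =155 / 80736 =0.00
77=77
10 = 10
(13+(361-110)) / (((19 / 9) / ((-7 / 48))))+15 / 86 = -14757 / 817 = -18.06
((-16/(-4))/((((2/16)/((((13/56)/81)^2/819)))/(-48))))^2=0.00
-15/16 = -0.94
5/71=0.07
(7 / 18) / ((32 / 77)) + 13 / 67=43601 / 38592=1.13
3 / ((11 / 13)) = 39 / 11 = 3.55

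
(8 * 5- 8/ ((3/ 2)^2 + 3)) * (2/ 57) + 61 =74633/ 1197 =62.35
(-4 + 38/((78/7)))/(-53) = 23/2067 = 0.01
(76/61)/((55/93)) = 7068/3355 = 2.11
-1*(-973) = 973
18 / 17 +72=1242 / 17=73.06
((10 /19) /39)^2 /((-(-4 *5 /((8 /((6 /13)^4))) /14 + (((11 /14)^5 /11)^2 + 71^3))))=-4888403669094400 /9606794805683187775155873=-0.00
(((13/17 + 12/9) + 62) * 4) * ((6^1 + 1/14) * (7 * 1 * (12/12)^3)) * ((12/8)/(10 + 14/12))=98070/67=1463.73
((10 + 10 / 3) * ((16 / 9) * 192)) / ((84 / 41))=419840 / 189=2221.38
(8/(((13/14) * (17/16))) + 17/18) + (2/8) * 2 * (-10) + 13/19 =4.74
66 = 66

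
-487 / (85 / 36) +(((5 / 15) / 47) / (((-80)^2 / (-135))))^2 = -12690452642463 / 61526835200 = -206.26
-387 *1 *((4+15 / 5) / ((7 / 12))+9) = -8127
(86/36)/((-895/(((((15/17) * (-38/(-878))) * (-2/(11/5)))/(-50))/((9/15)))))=-817/264503646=-0.00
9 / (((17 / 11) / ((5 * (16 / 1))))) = 7920 / 17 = 465.88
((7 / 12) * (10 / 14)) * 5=25 / 12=2.08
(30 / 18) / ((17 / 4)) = 20 / 51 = 0.39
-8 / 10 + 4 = 16 / 5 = 3.20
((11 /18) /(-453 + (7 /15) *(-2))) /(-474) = 5 /1760436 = 0.00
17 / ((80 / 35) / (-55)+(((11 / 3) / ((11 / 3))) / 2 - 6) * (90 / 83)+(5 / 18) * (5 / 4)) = -2300760 / 765773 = -3.00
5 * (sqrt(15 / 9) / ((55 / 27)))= 3.17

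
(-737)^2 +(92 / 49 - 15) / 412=10965495129 / 20188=543168.97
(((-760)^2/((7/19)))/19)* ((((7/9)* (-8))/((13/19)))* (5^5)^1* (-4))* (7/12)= 1920520000000/351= 5471566951.57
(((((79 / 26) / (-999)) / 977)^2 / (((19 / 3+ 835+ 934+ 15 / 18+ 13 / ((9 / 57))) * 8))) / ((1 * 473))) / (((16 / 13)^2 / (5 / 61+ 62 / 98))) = 0.00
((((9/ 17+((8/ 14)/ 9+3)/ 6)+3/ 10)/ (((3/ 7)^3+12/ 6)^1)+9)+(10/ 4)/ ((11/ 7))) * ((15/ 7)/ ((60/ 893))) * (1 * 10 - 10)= 0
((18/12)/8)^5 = 0.00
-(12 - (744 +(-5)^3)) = 607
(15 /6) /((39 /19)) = 95 /78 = 1.22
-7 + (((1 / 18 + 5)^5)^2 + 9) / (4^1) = 2726642.03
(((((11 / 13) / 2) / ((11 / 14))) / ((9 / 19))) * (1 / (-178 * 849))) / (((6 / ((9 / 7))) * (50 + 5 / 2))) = -19 / 618844590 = -0.00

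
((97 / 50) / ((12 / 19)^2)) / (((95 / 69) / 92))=974947 / 3000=324.98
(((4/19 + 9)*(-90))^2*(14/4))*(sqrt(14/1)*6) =5209312500*sqrt(14)/361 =53992971.18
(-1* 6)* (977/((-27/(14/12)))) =6839/27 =253.30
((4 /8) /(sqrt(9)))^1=0.17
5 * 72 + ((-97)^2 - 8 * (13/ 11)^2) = 1180697/ 121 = 9757.83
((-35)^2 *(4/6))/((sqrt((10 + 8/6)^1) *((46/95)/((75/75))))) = 116375 *sqrt(102)/2346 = 500.99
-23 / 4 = -5.75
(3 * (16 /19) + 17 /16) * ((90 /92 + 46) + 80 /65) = 31452439 /181792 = 173.01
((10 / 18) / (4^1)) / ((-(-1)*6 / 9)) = 0.21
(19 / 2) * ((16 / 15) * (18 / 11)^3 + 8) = 801268 / 6655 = 120.40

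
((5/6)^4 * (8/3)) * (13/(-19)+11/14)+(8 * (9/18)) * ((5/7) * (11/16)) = 5015/2394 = 2.09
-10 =-10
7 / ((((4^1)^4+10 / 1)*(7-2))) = 1 / 190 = 0.01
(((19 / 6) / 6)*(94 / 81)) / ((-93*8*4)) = -893 / 4339008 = -0.00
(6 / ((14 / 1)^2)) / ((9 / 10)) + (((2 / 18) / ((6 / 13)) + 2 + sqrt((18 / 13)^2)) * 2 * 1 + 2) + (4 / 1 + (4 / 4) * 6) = 331678 / 17199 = 19.28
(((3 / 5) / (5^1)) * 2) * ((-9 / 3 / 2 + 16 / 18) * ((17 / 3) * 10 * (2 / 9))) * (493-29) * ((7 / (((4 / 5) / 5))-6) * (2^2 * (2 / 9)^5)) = -1677051904 / 23914845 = -70.13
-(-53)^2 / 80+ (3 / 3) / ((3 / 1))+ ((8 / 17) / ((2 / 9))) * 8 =-72779 / 4080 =-17.84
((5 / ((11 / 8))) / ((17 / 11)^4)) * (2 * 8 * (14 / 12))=2981440 / 250563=11.90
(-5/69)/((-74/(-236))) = -590/2553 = -0.23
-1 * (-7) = 7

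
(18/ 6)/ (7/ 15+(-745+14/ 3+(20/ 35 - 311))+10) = -315/ 109231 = -0.00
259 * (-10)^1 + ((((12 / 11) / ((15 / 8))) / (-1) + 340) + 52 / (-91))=-866694 / 385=-2251.15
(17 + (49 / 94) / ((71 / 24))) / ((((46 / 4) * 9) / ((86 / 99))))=0.14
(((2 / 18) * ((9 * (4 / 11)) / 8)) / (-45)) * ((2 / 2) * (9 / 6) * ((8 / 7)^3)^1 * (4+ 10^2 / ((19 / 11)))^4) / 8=-29739515904 / 7167655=-4149.13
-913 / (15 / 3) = -913 / 5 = -182.60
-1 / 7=-0.14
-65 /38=-1.71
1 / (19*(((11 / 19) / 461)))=461 / 11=41.91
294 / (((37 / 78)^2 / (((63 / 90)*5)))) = 6260436 / 1369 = 4573.00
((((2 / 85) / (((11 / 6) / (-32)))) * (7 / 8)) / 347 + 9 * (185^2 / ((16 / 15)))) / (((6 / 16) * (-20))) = -38503.12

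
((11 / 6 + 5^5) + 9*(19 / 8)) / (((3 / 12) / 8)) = 302228 / 3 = 100742.67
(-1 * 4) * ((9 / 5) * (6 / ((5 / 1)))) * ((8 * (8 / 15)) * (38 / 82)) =-17.08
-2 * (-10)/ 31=20/ 31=0.65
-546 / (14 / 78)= -3042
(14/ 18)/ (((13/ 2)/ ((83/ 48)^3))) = 4002509/ 6469632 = 0.62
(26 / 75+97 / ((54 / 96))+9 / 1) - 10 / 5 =40453 / 225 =179.79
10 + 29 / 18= 209 / 18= 11.61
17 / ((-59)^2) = 17 / 3481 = 0.00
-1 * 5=-5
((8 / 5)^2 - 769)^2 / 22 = 26701.38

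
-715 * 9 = -6435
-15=-15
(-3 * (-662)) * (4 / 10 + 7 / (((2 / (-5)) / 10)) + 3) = -1703988 / 5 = -340797.60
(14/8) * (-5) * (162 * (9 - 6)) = -8505/2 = -4252.50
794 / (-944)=-0.84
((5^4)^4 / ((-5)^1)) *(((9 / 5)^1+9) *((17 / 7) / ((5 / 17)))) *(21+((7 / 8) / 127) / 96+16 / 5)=-7494316037841796875 / 113792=-65859779578896.56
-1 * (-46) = 46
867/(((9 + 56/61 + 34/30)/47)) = 3687.24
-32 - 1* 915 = -947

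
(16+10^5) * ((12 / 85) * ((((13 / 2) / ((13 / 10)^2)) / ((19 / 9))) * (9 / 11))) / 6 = 8527680 / 2431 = 3507.89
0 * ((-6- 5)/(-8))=0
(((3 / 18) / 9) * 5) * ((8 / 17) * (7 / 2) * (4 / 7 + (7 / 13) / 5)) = 206 / 1989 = 0.10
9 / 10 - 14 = -131 / 10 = -13.10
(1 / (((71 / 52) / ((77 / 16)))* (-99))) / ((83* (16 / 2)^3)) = -91 / 108619776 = -0.00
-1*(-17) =17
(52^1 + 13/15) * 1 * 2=1586/15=105.73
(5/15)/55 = 1/165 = 0.01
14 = 14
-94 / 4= -47 / 2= -23.50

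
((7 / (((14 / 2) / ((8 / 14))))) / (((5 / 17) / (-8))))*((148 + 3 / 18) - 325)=288592 / 105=2748.50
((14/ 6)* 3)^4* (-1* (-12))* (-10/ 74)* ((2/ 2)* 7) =-1008420/ 37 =-27254.59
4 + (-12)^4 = 20740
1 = 1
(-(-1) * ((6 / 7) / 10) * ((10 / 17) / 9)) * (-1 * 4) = -8 / 357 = -0.02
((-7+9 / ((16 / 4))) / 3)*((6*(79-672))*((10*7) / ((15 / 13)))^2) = 186604054 / 9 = 20733783.78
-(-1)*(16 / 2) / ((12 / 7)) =14 / 3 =4.67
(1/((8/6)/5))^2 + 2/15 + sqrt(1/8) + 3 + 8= sqrt(2)/4 + 6047/240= 25.55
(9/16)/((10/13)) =117/160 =0.73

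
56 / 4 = 14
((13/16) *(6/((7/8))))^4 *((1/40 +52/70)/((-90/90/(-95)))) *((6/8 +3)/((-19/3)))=-22382541675/537824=-41616.85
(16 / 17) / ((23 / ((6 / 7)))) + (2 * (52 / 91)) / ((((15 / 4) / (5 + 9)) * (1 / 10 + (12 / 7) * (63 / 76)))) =396448 / 139587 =2.84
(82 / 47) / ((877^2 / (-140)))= -11480 / 36149063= -0.00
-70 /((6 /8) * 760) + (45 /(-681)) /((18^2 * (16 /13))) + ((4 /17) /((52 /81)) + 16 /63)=5736097391 /11529580608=0.50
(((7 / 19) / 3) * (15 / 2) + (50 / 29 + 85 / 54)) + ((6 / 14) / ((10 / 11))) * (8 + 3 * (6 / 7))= 33543467 / 3644865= 9.20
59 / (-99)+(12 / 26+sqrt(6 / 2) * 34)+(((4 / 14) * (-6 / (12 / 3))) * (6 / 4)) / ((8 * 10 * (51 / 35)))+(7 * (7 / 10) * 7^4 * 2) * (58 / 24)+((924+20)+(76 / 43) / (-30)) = 34 * sqrt(3)+8701617276629 / 150527520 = 57866.37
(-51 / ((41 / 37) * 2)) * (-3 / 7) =5661 / 574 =9.86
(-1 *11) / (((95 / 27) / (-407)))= 120879 / 95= 1272.41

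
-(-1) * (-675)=-675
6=6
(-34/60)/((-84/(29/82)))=493/206640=0.00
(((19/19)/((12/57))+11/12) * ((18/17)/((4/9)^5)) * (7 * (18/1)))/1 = 11160261/256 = 43594.77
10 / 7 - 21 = -137 / 7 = -19.57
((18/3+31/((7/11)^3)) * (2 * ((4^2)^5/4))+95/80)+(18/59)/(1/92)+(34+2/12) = 64319403068077/971376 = 66214733.60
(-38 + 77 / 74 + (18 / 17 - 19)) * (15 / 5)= -207195 / 1258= -164.70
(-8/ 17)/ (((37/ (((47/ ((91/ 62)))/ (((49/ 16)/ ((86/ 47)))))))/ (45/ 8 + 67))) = -7080896/ 400673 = -17.67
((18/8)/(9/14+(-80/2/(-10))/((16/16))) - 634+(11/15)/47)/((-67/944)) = 5480888072/614055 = 8925.73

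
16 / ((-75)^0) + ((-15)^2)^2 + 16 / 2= 50649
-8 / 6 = -4 / 3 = -1.33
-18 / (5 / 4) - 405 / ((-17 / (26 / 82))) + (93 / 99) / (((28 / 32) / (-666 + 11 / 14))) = -4063099823 / 5635245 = -721.02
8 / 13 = 0.62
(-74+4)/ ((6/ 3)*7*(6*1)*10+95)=-14/ 187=-0.07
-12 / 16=-3 / 4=-0.75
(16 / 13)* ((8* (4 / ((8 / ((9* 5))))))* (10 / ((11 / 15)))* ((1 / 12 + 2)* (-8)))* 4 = -28800000 / 143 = -201398.60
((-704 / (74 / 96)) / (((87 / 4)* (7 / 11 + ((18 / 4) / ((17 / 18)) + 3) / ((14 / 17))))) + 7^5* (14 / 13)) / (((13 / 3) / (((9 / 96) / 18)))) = 97811416647 / 4497157600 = 21.75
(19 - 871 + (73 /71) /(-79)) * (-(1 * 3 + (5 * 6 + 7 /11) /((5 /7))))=12062047084 /308495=39099.65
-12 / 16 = -3 / 4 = -0.75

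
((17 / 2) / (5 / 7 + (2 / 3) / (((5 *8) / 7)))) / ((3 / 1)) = 1190 / 349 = 3.41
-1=-1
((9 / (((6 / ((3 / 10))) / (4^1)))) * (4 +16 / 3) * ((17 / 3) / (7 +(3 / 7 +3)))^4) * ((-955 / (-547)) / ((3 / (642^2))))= 49114167933828368 / 139804540443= 351305.96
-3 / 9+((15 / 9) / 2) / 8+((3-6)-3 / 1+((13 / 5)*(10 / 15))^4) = 2265991 / 810000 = 2.80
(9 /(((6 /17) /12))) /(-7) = -306 /7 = -43.71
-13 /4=-3.25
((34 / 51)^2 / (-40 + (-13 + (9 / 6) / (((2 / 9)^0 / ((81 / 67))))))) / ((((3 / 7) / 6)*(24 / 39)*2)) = -6097 / 61731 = -0.10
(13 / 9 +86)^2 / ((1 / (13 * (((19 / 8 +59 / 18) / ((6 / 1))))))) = 3277081379 / 34992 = 93652.30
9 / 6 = 3 / 2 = 1.50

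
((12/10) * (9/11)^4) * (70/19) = 551124/278179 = 1.98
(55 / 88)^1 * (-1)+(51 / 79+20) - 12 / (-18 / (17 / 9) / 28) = 943295 / 17064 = 55.28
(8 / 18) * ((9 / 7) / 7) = 4 / 49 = 0.08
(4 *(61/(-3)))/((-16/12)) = 61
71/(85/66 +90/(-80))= 18744/43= 435.91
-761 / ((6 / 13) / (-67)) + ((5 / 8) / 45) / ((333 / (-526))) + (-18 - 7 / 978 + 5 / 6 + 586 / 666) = 215834941141 / 1954044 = 110455.52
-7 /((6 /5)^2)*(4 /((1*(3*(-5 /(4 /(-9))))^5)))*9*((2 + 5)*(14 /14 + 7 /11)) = -100352 /2192194125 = -0.00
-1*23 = -23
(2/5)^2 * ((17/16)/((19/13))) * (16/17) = 52/475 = 0.11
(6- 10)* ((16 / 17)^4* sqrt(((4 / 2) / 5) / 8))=-131072* sqrt(5) / 417605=-0.70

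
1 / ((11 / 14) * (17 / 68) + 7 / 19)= 1064 / 601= 1.77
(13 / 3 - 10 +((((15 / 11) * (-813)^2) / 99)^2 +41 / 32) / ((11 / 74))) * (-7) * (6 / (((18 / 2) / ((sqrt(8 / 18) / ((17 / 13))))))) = -392260008434887229 / 295689636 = -1326593700.55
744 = 744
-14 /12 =-7 /6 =-1.17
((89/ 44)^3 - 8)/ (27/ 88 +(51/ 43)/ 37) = 37383727/ 45926760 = 0.81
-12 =-12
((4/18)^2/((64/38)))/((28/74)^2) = 26011/127008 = 0.20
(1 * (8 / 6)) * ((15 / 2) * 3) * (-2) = -60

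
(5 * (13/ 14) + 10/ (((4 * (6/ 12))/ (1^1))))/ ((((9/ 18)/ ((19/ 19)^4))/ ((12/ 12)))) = 135/ 7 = 19.29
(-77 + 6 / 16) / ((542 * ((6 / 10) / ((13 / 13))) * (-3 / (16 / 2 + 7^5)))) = 17179325 / 13008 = 1320.67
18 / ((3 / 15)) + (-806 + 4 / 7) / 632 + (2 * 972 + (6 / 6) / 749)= 2032.73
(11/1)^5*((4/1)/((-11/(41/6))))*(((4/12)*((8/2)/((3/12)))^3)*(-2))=9835003904/9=1092778211.56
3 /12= 1 /4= 0.25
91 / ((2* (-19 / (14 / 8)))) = -4.19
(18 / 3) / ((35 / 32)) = 192 / 35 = 5.49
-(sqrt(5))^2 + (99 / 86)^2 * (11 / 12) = -111983 / 29584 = -3.79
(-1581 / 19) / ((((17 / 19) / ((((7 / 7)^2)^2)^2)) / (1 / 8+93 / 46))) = -36735 / 184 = -199.65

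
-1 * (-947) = 947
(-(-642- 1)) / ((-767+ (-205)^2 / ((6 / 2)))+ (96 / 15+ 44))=9645 / 199376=0.05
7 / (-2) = -7 / 2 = -3.50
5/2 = 2.50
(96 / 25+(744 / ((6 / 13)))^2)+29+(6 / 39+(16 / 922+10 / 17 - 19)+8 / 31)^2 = 648096086145455965566 / 249373209318025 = 2598900.21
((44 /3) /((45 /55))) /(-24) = -121 /162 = -0.75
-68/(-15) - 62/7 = -454/105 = -4.32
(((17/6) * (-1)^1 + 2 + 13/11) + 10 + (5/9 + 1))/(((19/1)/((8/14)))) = 0.36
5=5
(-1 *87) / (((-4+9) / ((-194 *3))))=10126.80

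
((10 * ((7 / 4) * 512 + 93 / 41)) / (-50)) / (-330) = 36829 / 67650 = 0.54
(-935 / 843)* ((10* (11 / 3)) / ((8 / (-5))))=257125 / 10116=25.42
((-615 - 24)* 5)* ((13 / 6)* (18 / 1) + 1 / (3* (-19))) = -2366430 / 19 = -124548.95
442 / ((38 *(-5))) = -221 / 95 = -2.33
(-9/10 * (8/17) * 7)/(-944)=63/20060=0.00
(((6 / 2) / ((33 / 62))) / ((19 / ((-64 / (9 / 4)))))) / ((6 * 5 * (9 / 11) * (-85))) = 7936 / 1962225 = 0.00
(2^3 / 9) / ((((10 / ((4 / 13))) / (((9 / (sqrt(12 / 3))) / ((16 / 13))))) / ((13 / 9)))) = 0.14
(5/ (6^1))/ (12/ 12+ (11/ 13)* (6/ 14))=455/ 744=0.61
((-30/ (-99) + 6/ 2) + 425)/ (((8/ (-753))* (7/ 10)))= -8869085/ 154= -57591.46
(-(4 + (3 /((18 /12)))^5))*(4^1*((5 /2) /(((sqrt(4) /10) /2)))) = -3600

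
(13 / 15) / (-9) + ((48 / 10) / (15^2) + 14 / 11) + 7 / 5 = 96442 / 37125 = 2.60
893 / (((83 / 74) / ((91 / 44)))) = 3006731 / 1826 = 1646.62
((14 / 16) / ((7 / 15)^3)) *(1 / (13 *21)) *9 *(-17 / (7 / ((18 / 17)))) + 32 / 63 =-249373 / 1123668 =-0.22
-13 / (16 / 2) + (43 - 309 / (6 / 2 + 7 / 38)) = -53885 / 968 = -55.67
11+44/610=3377/305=11.07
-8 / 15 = -0.53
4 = 4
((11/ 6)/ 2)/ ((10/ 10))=11/ 12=0.92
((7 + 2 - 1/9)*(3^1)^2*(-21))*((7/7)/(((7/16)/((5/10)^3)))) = -480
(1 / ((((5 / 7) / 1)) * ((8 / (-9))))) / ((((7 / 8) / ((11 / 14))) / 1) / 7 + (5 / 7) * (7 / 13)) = -9009 / 3110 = -2.90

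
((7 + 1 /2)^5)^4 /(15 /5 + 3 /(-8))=110841891002655029296875 /917504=120808073864152122.82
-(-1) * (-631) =-631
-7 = -7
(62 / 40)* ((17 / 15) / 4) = 527 / 1200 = 0.44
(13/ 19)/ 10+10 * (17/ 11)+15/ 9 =107779/ 6270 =17.19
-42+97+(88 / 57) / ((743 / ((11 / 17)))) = 39599153 / 719967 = 55.00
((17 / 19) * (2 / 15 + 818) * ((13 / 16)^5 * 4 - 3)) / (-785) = 5412997421 / 3665510400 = 1.48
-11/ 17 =-0.65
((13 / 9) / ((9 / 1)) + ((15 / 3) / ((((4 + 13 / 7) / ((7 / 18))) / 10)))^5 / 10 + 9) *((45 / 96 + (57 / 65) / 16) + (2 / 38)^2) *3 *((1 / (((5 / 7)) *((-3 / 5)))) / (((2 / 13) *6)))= -1873025142144065984543 / 9483535124883797760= -197.50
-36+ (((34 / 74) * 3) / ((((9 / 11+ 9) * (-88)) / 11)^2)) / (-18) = -5965998089 / 165722112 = -36.00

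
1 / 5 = 0.20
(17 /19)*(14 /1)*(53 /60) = 6307 /570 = 11.06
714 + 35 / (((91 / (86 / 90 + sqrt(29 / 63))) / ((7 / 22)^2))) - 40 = 35 * sqrt(203) / 18876 + 38169379 / 56628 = 674.06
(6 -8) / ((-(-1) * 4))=-0.50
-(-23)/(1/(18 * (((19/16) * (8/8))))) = 3933/8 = 491.62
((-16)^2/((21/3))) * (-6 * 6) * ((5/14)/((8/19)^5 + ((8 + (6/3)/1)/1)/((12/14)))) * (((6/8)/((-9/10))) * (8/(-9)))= -126776268800/4251326681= -29.82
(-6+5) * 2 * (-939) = 1878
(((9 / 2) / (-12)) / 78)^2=1 / 43264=0.00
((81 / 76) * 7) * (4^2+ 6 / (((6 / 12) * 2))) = 6237 / 38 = 164.13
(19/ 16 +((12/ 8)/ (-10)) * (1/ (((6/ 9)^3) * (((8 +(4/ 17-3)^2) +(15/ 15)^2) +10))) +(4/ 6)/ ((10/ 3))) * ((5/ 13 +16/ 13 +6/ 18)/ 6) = 0.44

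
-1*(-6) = 6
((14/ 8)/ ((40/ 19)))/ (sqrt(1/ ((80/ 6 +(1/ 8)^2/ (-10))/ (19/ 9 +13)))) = 133*sqrt(6527235)/ 435200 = 0.78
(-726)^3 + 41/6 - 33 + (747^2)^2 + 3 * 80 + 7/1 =1865948322755/6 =310991387125.83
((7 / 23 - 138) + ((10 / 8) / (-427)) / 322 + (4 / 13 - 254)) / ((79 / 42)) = -8394905595 / 40344668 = -208.08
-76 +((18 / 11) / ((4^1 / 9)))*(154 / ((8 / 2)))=263 / 4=65.75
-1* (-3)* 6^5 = 23328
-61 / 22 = -2.77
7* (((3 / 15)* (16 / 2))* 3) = 168 / 5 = 33.60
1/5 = 0.20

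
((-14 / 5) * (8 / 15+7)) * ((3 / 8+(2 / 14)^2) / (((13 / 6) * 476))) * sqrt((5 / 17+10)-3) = -3503 * sqrt(527) / 3681860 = -0.02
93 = 93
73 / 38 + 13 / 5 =4.52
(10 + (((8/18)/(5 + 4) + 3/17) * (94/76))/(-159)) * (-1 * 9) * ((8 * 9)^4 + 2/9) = -10059603353690219/4159917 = -2418222131.28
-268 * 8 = -2144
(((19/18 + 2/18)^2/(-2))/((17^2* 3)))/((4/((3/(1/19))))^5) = -1091959659/2367488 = -461.23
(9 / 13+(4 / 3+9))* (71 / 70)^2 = 216763 / 19110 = 11.34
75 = 75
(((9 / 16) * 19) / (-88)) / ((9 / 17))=-323 / 1408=-0.23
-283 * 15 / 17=-4245 / 17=-249.71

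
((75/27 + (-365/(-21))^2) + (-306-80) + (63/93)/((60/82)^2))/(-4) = 109175851/5468400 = 19.96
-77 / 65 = -1.18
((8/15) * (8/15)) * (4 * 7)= 1792/225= 7.96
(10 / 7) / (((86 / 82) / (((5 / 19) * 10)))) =20500 / 5719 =3.58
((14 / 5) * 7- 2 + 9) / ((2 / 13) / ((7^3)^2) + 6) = 4.43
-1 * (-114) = 114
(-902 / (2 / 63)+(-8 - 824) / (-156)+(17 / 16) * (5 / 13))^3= -5569827133747349244689 / 242970624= -22923870557073.39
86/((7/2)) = 172/7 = 24.57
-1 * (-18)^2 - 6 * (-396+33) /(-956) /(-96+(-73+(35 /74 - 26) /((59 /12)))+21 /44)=-323.99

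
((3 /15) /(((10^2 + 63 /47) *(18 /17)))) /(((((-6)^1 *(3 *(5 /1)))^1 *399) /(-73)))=58327 /15393539700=0.00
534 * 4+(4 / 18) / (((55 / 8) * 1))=1057336 / 495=2136.03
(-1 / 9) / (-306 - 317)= 1 / 5607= 0.00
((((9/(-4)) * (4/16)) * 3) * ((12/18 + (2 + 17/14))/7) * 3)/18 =-489/3136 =-0.16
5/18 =0.28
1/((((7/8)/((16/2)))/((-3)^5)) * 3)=-740.57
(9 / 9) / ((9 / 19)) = 19 / 9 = 2.11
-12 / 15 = -4 / 5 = -0.80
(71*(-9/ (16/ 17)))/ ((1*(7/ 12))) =-32589/ 28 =-1163.89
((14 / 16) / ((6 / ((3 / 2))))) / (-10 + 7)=-7 / 96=-0.07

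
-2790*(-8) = 22320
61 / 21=2.90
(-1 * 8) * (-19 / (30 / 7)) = 532 / 15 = 35.47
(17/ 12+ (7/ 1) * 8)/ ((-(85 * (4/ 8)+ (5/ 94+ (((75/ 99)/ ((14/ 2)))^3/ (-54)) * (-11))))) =-1.35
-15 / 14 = -1.07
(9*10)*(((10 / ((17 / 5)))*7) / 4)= 7875 / 17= 463.24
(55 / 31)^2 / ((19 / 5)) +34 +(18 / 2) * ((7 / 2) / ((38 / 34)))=2301093 / 36518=63.01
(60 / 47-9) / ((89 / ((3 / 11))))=-0.02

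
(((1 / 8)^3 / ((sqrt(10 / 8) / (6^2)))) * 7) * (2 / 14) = 0.06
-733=-733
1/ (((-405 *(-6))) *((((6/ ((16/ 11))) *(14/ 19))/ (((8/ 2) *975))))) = 9880/ 18711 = 0.53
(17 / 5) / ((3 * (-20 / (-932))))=3961 / 75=52.81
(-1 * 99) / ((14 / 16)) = -792 / 7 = -113.14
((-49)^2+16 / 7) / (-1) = -2403.29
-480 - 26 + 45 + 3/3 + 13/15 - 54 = -7697/15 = -513.13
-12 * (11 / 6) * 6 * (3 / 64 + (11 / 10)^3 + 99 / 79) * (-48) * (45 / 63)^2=164618883 / 19355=8505.24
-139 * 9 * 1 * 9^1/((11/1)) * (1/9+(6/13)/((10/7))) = -317754/715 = -444.41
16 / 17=0.94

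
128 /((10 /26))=332.80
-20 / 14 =-10 / 7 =-1.43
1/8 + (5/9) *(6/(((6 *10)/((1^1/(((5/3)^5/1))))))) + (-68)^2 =4624.13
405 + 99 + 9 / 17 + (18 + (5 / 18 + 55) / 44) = 7052251 / 13464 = 523.79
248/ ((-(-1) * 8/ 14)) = 434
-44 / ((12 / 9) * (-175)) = 33 / 175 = 0.19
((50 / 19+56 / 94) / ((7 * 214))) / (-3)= -1441 / 2006571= -0.00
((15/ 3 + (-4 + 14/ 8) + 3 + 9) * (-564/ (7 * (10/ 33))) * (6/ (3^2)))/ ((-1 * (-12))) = -30503/ 140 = -217.88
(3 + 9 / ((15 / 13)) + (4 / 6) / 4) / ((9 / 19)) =6251 / 270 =23.15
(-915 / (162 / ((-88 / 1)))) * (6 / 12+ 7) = 33550 / 9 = 3727.78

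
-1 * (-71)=71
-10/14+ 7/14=-0.21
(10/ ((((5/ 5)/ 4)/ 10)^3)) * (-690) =-441600000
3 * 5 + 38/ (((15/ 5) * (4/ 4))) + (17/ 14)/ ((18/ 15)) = 803/ 28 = 28.68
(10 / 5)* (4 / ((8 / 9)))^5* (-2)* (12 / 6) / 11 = -59049 / 44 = -1342.02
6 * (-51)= -306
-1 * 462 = -462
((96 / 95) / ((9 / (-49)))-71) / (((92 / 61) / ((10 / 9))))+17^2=5489839 / 23598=232.64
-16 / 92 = -4 / 23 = -0.17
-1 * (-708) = 708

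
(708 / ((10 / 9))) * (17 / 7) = 54162 / 35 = 1547.49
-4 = -4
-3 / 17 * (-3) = 9 / 17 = 0.53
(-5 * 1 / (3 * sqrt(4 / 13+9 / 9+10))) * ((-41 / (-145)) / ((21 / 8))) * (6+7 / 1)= -4264 * sqrt(39) / 38367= -0.69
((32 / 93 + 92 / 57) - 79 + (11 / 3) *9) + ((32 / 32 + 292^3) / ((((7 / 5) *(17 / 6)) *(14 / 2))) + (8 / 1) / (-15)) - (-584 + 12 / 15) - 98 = 62878249922 / 70091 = 897094.49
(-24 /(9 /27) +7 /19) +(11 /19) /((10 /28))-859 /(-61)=-324106 /5795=-55.93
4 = 4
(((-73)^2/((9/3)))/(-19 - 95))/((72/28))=-37303/6156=-6.06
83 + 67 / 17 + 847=15877 / 17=933.94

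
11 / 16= 0.69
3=3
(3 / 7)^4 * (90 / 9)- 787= -1888777 / 2401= -786.66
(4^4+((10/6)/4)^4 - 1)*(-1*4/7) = -145.73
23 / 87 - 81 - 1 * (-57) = -2065 / 87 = -23.74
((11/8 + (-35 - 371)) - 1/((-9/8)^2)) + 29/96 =-1050053/2592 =-405.11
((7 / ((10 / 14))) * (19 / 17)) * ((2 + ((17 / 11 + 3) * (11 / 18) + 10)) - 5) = 81928 / 765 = 107.10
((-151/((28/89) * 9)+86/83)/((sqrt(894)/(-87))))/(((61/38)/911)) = 549027373165 * sqrt(894)/190105524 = 86351.13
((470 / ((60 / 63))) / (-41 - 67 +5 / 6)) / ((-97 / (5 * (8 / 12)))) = 9870 / 62371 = 0.16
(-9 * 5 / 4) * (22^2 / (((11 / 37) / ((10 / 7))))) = -183150 / 7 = -26164.29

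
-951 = -951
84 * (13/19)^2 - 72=-11796/361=-32.68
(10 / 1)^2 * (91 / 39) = 700 / 3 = 233.33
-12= -12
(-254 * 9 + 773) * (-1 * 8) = 12104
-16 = -16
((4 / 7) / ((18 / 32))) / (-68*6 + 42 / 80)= -2560 / 1026837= -0.00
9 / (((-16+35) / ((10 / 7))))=90 / 133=0.68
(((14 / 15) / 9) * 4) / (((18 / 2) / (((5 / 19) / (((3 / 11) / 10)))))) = 6160 / 13851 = 0.44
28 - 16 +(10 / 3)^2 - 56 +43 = 10.11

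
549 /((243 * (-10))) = -61 /270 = -0.23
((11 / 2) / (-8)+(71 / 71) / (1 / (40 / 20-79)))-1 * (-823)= 11925 / 16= 745.31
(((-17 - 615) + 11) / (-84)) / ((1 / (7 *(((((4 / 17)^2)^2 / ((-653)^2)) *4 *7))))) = 370944 / 35614106089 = 0.00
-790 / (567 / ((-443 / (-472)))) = -174985 / 133812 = -1.31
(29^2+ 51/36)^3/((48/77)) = 79545444827233/82944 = 959025906.96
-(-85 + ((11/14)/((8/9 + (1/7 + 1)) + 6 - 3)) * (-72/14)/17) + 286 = 13997015/37723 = 371.05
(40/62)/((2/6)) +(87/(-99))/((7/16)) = -524/7161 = -0.07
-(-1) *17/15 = 17/15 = 1.13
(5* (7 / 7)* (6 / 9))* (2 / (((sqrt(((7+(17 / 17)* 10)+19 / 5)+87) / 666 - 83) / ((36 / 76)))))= -11044544400 / 290287431739 - 279720* sqrt(55) / 290287431739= -0.04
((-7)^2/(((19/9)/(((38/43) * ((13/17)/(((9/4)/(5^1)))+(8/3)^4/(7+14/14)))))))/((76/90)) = 2705780/13889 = 194.81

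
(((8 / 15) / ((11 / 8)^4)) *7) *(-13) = -2981888 / 219615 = -13.58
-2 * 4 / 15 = -8 / 15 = -0.53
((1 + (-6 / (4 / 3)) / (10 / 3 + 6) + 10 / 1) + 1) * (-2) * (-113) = 72885 / 28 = 2603.04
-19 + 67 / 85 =-1548 / 85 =-18.21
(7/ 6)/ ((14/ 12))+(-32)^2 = 1025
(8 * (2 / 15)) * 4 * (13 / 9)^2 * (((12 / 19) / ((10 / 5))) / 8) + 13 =102739 / 7695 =13.35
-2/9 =-0.22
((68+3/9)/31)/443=205/41199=0.00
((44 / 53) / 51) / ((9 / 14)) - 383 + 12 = -9024701 / 24327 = -370.97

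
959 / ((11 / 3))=2877 / 11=261.55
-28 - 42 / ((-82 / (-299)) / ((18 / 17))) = -132538 / 697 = -190.15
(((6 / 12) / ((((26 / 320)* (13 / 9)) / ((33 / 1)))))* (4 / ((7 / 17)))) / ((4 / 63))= 3635280 / 169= 21510.53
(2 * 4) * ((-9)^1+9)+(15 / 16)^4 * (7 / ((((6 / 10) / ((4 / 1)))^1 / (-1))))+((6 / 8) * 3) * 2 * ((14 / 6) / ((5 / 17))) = -28581 / 81920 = -0.35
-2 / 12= -1 / 6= -0.17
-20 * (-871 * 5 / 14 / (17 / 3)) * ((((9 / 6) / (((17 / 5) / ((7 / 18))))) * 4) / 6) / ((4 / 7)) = 762125 / 3468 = 219.76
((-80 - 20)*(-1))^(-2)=1 / 10000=0.00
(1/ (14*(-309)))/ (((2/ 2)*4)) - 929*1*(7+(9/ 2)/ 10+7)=-1161448811/ 86520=-13424.05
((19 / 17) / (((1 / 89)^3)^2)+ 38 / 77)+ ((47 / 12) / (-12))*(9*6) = 555449678115.75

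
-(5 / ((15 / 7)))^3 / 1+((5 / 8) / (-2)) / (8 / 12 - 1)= -5083 / 432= -11.77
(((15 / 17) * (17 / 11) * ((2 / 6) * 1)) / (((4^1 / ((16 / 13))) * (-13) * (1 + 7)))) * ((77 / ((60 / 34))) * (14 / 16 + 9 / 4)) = -2975 / 16224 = -0.18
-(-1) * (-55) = -55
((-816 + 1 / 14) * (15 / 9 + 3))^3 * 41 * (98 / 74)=-2994473452029703 / 999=-2997470922952.66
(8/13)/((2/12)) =48/13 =3.69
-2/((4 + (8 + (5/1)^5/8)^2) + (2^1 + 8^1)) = -128/10170617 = -0.00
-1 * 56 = -56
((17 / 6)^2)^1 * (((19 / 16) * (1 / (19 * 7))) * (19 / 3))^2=104329 / 4064256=0.03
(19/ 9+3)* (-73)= -3358/ 9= -373.11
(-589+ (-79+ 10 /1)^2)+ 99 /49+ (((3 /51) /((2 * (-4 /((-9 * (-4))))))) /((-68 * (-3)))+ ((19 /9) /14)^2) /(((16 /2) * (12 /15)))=175095822109 /41948928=4174.02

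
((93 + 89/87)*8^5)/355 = 53608448/6177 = 8678.72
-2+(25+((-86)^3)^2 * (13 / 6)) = 2629687028453 / 3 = 876562342817.67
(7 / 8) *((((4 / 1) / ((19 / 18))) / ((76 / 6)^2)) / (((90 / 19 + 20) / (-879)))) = -498393 / 678680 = -0.73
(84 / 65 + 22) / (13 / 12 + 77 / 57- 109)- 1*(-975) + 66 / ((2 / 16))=791116741 / 526435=1502.78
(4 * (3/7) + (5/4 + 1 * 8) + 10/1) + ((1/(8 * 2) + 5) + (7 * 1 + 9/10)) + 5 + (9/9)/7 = 21879/560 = 39.07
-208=-208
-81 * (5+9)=-1134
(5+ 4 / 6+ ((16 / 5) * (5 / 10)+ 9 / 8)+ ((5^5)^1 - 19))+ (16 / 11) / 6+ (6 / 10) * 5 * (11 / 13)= 17830227 / 5720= 3117.17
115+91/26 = 237/2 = 118.50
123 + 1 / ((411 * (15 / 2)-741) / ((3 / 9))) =123.00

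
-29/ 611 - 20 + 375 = 216876/ 611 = 354.95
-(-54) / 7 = 54 / 7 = 7.71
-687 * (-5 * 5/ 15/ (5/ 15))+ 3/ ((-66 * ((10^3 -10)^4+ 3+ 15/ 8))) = 290368961904273611/ 84532448880429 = 3435.00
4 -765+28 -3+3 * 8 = -712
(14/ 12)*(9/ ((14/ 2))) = 3/ 2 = 1.50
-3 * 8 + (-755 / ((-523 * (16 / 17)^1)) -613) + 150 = -4062381 / 8368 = -485.47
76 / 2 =38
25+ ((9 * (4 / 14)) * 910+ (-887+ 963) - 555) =1886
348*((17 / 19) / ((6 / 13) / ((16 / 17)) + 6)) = 205088 / 4275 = 47.97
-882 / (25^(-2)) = -551250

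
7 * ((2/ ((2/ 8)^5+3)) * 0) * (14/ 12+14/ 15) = 0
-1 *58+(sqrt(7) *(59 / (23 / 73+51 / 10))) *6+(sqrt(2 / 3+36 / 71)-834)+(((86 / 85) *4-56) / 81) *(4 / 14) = -14332924 / 16065+5 *sqrt(2130) / 213+4380 *sqrt(7) / 67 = -718.14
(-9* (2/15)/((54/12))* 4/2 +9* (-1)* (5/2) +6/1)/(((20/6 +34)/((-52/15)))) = 949/600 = 1.58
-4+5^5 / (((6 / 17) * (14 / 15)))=265513 / 28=9482.61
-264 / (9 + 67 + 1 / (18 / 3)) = -1584 / 457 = -3.47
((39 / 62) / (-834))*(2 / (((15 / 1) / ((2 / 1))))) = -0.00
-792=-792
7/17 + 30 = 517/17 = 30.41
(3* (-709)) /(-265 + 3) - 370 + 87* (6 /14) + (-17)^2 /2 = -165148 /917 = -180.10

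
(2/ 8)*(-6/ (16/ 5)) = -15/ 32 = -0.47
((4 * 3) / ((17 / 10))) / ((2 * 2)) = 1.76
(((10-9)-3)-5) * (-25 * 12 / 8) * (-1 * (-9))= 4725 / 2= 2362.50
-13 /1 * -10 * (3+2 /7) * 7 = 2990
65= 65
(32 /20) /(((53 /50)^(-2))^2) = 2.02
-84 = -84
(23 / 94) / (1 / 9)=207 / 94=2.20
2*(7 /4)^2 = 49 /8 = 6.12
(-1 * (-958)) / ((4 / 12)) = 2874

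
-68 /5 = -13.60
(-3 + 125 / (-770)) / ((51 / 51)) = -3.16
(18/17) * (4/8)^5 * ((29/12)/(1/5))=435/1088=0.40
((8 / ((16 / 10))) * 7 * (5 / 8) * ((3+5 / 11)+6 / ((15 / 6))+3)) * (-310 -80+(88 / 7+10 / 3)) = -2391170 / 33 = -72459.70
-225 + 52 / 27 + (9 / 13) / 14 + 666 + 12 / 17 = 37064245 / 83538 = 443.68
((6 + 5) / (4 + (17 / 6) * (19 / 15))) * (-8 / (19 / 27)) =-213840 / 12977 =-16.48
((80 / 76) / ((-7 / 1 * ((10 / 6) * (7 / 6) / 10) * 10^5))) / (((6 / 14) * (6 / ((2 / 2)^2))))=-1 / 332500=-0.00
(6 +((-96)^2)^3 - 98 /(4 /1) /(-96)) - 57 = 782757789645.26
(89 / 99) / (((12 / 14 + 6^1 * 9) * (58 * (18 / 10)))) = 3115 / 19844352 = 0.00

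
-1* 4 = -4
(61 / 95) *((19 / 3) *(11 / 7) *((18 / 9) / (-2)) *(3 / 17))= -671 / 595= -1.13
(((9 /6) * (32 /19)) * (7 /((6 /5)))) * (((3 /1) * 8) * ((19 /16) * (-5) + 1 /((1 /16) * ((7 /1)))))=-24540 /19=-1291.58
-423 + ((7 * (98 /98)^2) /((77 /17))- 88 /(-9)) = -411.68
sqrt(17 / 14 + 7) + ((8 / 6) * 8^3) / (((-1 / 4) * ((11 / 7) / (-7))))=sqrt(1610) / 14 + 401408 / 33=12166.74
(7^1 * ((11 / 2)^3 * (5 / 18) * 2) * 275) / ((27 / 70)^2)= 15693321875 / 13122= 1195955.03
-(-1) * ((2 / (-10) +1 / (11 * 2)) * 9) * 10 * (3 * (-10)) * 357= 1638630 / 11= 148966.36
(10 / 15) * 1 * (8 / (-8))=-2 / 3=-0.67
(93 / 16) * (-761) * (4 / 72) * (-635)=14980285 / 96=156044.64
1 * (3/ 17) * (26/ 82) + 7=4918/ 697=7.06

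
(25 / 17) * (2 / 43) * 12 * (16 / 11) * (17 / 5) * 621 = 1192320 / 473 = 2520.76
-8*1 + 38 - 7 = 23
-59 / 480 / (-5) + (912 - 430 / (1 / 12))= -10195141 / 2400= -4247.98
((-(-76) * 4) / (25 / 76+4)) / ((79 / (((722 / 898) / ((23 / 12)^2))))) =1201038336 / 6173408311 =0.19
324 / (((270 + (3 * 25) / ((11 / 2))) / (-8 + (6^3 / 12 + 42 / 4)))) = 12177 / 520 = 23.42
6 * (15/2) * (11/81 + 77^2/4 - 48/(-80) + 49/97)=233115769/3492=66757.09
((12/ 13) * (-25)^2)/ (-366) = -1250/ 793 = -1.58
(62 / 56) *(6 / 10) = 93 / 140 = 0.66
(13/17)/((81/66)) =286/459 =0.62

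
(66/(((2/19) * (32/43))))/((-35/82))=-1105401/560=-1973.93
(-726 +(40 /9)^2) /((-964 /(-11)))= -314633 /39042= -8.06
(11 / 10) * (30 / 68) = 33 / 68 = 0.49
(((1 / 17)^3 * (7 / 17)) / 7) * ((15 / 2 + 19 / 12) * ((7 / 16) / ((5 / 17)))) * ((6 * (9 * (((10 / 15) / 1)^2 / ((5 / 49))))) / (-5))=-0.01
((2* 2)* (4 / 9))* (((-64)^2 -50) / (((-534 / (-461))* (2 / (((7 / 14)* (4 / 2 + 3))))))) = 7761.99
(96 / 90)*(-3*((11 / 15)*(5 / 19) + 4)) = -13.42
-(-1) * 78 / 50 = 39 / 25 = 1.56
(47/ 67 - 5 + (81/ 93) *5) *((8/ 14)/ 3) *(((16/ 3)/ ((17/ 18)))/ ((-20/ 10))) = -7488/ 247163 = -0.03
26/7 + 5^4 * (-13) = -8121.29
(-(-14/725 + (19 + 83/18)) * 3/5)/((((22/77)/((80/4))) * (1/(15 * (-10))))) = 4310222/29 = 148628.34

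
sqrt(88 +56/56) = sqrt(89) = 9.43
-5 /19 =-0.26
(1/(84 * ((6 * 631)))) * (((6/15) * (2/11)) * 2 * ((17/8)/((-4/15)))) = -17/4664352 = -0.00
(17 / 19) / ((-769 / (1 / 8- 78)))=10591 / 116888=0.09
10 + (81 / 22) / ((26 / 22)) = 13.12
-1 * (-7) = 7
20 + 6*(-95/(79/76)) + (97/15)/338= -211614137/400530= -528.34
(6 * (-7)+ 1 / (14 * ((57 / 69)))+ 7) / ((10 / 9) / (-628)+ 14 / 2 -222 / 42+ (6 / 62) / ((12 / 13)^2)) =-3254387688 / 170215091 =-19.12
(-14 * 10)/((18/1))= -70/9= -7.78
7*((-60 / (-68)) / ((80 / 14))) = 147 / 136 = 1.08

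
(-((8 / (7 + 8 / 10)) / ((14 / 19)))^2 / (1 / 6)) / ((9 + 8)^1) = -288800 / 422331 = -0.68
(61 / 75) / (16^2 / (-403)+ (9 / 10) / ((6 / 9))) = 98332 / 86415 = 1.14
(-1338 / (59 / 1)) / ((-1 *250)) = 669 / 7375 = 0.09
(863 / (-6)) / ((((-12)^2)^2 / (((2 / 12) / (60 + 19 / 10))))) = -4315 / 231040512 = -0.00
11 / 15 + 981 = 14726 / 15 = 981.73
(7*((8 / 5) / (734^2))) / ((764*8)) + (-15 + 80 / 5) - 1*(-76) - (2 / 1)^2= 150237498167 / 2058047920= 73.00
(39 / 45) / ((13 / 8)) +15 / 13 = 329 / 195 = 1.69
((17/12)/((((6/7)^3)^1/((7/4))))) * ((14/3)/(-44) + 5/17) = 0.74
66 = 66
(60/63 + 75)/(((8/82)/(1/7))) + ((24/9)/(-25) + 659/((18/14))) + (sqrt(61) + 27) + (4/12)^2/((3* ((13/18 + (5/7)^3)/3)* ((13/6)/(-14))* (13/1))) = 658.42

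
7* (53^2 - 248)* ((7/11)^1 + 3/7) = 19091.09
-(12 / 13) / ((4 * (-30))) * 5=1 / 26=0.04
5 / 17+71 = 1212 / 17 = 71.29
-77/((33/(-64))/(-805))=-360640/3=-120213.33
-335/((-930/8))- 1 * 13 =-941/93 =-10.12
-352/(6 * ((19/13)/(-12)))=9152/19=481.68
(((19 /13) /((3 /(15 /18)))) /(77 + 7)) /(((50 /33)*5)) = 209 /327600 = 0.00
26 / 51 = 0.51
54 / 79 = 0.68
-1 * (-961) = 961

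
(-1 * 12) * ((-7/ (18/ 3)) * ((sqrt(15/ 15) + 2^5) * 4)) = 1848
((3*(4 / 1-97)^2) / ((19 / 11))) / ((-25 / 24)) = -6850008 / 475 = -14421.07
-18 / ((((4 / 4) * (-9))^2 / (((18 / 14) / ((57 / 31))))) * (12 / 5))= -155 / 2394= -0.06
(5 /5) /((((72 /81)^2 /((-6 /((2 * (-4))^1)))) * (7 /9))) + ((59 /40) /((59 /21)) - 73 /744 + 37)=32204027 /833280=38.65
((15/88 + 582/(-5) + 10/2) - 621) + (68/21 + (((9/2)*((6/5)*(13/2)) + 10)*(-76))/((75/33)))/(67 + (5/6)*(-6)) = -5417312407/7161000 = -756.50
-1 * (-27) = 27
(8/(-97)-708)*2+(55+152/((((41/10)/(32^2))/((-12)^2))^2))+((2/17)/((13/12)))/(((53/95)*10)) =375498632708747404947/1909886641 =196607811504.53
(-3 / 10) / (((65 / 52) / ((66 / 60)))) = -33 / 125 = -0.26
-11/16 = -0.69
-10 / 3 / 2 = -5 / 3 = -1.67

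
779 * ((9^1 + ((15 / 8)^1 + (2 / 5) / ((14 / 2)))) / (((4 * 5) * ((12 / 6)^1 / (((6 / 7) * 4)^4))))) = 12361346496 / 420175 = 29419.52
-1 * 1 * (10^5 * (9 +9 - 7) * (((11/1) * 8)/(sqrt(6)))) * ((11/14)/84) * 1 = -66550000 * sqrt(6)/441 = -369645.22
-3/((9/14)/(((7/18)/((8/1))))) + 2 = 383/216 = 1.77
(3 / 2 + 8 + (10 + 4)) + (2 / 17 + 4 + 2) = 1007 / 34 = 29.62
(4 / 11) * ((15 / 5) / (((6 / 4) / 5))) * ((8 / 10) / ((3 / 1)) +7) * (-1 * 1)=-872 / 33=-26.42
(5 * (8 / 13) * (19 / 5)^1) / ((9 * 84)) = 38 / 2457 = 0.02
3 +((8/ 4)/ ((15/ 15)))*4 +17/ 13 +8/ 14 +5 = 1627/ 91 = 17.88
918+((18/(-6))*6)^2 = 1242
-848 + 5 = -843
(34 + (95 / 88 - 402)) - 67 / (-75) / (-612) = -370517749 / 1009800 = -366.92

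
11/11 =1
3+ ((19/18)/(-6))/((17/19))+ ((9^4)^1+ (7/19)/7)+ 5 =229147973/34884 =6568.86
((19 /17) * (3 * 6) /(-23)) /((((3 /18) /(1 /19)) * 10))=-54 /1955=-0.03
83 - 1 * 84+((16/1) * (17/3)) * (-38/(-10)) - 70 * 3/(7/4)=3353/15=223.53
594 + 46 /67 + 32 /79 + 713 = 6923729 /5293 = 1308.09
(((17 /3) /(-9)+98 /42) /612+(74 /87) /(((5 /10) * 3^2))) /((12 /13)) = 597415 /2875176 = 0.21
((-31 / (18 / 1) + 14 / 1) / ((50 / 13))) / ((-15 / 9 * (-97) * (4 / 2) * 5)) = 2873 / 1455000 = 0.00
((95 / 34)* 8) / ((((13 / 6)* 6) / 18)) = 6840 / 221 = 30.95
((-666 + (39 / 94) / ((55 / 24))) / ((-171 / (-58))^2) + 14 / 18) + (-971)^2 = 7917968914928 / 8398665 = 942765.18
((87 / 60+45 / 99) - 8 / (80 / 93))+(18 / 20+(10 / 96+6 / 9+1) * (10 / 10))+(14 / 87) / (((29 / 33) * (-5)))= -2114221 / 444048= -4.76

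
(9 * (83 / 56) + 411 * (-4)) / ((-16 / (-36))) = -3668.99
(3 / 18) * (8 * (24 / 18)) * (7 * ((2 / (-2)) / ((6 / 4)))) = -224 / 27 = -8.30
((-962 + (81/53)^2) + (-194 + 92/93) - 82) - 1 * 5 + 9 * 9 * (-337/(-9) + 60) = 6653.32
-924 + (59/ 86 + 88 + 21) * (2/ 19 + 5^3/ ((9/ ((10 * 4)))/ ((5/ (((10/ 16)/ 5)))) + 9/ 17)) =293837002325/ 11889801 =24713.37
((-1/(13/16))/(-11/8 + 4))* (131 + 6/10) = -61.70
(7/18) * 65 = 455/18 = 25.28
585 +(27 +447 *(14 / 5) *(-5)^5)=-3910638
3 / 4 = 0.75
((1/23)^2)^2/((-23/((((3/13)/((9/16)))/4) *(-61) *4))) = 976/251017377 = 0.00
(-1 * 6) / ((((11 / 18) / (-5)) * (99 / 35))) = 2100 / 121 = 17.36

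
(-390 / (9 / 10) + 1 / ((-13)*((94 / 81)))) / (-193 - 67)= 1588843 / 953160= 1.67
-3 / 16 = -0.19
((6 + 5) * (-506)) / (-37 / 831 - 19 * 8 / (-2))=-4625346 / 63119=-73.28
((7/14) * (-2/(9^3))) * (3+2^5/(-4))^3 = 125/729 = 0.17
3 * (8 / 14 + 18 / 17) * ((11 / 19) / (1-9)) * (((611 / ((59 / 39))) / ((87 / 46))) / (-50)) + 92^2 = 3274943281889 / 386857100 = 8465.51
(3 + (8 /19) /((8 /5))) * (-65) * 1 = -4030 /19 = -212.11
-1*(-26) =26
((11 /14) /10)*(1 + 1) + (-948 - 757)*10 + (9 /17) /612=-689836607 /40460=-17049.84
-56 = -56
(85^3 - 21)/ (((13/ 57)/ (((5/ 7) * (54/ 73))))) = 9451060560/ 6643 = 1422709.70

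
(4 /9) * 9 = 4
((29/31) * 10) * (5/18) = 725/279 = 2.60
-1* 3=-3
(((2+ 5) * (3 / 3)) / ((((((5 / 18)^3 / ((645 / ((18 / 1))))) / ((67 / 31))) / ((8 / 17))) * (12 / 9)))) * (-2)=-235227888 / 13175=-17854.11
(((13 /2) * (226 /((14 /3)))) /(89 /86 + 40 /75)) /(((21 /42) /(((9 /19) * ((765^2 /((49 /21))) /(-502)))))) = -155414507625 /1635767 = -95010.17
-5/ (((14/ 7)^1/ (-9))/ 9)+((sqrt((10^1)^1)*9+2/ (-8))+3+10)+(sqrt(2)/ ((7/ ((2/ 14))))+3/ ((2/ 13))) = sqrt(2)/ 49+9*sqrt(10)+939/ 4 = 263.24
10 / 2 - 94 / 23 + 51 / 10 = 1383 / 230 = 6.01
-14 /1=-14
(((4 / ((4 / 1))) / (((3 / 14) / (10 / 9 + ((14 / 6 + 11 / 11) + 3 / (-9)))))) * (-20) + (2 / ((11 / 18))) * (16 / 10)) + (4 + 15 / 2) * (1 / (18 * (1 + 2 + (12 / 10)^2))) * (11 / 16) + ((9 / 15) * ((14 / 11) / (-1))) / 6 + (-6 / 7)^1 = -3112635481 / 8205120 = -379.35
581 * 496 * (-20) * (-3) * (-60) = -1037433600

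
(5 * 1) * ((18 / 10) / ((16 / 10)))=45 / 8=5.62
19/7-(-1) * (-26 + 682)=4611/7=658.71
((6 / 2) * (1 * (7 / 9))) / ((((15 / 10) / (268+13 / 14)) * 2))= 1255 / 6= 209.17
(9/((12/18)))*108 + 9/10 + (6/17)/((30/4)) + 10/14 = 1736997/1190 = 1459.66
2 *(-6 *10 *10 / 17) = -1200 / 17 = -70.59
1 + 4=5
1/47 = 0.02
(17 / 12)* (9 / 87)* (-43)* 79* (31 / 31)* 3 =-173247 / 116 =-1493.51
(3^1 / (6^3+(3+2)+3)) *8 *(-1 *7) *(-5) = 15 / 4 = 3.75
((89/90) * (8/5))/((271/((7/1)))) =0.04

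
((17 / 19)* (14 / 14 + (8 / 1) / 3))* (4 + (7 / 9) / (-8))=52547 / 4104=12.80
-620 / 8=-155 / 2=-77.50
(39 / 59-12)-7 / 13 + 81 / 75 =-207041 / 19175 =-10.80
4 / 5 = 0.80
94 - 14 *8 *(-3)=430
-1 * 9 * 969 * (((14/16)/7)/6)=-2907/16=-181.69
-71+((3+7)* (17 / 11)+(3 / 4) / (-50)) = -122233 / 2200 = -55.56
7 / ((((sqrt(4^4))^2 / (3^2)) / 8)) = 63 / 32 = 1.97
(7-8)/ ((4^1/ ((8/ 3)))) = -2/ 3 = -0.67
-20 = -20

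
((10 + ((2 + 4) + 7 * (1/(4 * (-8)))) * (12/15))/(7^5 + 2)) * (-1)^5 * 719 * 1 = -2157/3448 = -0.63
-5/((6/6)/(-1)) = 5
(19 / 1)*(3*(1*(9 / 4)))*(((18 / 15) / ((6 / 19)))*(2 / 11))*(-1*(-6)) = 29241 / 55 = 531.65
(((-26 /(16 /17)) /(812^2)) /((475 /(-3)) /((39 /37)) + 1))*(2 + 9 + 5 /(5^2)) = 25857 /8222019680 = 0.00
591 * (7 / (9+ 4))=4137 / 13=318.23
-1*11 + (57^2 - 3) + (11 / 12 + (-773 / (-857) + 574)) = 39190459 / 10284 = 3810.82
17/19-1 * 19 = -344/19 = -18.11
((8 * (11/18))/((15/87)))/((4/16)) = 113.42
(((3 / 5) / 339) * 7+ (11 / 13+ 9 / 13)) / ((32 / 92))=261993 / 58760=4.46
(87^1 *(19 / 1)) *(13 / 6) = 7163 / 2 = 3581.50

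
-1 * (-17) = 17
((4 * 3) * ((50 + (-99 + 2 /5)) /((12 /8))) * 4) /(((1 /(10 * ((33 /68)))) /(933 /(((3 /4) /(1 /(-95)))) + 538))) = -6398007264 /1615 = -3961614.40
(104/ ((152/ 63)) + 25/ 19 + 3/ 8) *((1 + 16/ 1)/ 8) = 115753/ 1216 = 95.19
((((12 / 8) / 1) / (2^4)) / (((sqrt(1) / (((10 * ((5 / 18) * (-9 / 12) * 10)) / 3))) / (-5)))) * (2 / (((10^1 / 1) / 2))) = 125 / 96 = 1.30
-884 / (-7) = 884 / 7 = 126.29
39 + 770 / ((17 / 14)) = 11443 / 17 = 673.12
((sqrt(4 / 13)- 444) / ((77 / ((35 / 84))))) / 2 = -185 / 154 +5*sqrt(13) / 12012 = -1.20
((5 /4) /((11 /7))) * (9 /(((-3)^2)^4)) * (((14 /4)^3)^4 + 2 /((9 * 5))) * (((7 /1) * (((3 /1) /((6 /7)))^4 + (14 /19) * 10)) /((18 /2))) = 486886177055866189 /1078394093568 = 451491.88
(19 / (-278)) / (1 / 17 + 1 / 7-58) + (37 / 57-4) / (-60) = 2453557 / 43021890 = 0.06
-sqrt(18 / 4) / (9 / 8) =-4 * sqrt(2) / 3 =-1.89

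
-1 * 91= -91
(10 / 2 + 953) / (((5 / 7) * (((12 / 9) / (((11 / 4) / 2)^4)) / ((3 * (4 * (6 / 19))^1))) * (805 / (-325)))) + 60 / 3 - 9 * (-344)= -1067204081 / 447488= -2384.88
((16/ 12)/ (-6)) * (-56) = 112/ 9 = 12.44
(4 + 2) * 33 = 198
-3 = -3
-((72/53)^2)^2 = -26873856/7890481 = -3.41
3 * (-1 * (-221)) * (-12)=-7956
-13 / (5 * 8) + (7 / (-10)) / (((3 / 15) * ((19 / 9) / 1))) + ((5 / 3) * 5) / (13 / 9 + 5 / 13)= 209251 / 81320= 2.57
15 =15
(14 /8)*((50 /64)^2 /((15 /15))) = 4375 /4096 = 1.07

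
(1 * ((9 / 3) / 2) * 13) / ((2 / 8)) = 78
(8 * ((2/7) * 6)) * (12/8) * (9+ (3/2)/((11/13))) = 17064/77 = 221.61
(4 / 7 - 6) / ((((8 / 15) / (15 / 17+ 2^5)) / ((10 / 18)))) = -265525 / 1428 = -185.94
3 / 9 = 1 / 3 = 0.33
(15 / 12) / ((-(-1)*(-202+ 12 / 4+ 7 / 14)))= -5 / 794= -0.01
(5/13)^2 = 25/169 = 0.15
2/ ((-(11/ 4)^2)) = -32/ 121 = -0.26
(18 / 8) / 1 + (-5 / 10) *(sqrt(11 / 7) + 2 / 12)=13 / 6 - sqrt(77) / 14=1.54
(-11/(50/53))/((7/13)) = -7579/350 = -21.65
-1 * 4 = -4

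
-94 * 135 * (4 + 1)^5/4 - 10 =-19828145/2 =-9914072.50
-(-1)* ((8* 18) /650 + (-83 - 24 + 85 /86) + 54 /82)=-120475503 /1145950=-105.13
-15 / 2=-7.50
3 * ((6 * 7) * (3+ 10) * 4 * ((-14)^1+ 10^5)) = 655108272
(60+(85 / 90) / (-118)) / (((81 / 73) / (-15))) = -811.00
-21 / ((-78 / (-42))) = -147 / 13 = -11.31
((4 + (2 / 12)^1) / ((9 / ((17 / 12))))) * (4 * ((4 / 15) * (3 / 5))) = 34 / 81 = 0.42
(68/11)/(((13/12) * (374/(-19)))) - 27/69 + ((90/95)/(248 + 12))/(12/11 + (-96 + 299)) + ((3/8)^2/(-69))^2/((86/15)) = -42583677478113327/62514785374412800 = -0.68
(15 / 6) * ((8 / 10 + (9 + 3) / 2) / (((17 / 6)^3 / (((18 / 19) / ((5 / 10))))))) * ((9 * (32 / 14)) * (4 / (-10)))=-2239488 / 192185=-11.65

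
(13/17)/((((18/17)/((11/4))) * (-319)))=-13/2088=-0.01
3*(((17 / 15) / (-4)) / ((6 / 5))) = -17 / 24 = -0.71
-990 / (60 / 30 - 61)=990 / 59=16.78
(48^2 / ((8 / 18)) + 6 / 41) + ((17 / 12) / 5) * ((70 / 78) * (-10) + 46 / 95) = 11806985042 / 2278575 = 5181.74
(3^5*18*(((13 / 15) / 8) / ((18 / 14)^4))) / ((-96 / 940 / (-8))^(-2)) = 31213 / 1104500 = 0.03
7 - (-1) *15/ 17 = 134/ 17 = 7.88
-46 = -46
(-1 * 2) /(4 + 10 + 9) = -2 /23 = -0.09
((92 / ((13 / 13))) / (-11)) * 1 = -92 / 11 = -8.36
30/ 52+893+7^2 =24507/ 26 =942.58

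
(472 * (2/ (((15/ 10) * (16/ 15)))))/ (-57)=-590/ 57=-10.35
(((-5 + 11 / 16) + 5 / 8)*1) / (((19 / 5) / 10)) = -1475 / 152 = -9.70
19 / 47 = 0.40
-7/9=-0.78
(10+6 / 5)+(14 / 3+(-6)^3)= -3002 / 15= -200.13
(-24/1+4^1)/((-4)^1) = 5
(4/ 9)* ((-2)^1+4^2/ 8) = 0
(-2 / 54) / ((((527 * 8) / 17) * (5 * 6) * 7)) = -1 / 1406160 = -0.00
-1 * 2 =-2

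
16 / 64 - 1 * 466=-1863 / 4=-465.75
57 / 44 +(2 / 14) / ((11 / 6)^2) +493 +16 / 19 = 31875731 / 64372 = 495.18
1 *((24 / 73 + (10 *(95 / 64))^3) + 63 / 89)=696516364355 / 212893696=3271.66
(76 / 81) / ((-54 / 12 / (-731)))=111112 / 729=152.42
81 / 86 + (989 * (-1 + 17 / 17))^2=81 / 86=0.94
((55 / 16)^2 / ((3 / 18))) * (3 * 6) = 81675 / 64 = 1276.17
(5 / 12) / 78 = 5 / 936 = 0.01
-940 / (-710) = 94 / 71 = 1.32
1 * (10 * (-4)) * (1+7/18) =-500/9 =-55.56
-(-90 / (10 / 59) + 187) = 344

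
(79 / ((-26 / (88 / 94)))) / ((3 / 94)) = -3476 / 39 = -89.13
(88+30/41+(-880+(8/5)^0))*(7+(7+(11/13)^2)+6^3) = -30813351/169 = -182327.52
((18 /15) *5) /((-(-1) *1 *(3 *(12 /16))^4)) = 0.23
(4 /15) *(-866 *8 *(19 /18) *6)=-526528 /45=-11700.62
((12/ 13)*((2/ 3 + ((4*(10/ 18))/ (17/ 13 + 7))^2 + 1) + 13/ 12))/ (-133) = -666439/ 34031907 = -0.02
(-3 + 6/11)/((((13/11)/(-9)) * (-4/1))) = -4.67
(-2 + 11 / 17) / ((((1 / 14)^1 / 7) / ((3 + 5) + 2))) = -22540 / 17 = -1325.88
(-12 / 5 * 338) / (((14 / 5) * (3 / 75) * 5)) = -10140 / 7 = -1448.57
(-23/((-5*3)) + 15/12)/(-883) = -167/52980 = -0.00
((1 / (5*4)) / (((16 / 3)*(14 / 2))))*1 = 3 / 2240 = 0.00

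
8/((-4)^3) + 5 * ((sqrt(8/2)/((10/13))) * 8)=831/8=103.88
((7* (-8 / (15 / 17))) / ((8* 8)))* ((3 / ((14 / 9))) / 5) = -153 / 400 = -0.38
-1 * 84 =-84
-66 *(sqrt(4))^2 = -264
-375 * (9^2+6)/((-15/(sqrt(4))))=4350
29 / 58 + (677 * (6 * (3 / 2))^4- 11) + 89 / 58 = 128811853 / 29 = 4441788.03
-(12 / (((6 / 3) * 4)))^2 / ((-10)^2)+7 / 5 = 551 / 400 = 1.38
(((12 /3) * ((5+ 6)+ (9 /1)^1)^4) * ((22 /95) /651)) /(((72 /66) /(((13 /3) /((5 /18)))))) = 40268800 /12369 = 3255.62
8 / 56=1 / 7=0.14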